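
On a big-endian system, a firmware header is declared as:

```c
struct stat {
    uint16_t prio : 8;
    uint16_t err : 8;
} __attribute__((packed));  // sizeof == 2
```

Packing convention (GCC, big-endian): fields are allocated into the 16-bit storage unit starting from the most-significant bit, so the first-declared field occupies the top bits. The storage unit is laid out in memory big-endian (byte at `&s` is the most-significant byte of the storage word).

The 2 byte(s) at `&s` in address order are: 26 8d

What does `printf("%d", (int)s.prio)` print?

[0]=0x26 [1]=0x8d (big-endian) → word 0x268d
prio:8 @ bit 8 → (0x268d>>8)&0xff = 0x26  ←
err:8 @ bit 0 → (0x268d>>0)&0xff = 0x8d

38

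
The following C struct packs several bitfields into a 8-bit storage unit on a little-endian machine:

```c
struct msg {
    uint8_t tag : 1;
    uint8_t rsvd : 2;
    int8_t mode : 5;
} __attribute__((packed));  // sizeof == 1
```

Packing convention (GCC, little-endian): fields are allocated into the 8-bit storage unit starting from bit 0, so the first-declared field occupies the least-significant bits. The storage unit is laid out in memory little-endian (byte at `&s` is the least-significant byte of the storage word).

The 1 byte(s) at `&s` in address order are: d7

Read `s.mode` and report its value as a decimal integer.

[0]=0xd7 (little-endian) → word 0xd7
tag:1 @ bit 0 → (0xd7>>0)&0x1 = 0x1
rsvd:2 @ bit 1 → (0xd7>>1)&0x3 = 0x3
mode:5 @ bit 3 → (0xd7>>3)&0x1f = 0x1a  ←
mode signed 5b, MSB=1: 26 - 32 = -6

-6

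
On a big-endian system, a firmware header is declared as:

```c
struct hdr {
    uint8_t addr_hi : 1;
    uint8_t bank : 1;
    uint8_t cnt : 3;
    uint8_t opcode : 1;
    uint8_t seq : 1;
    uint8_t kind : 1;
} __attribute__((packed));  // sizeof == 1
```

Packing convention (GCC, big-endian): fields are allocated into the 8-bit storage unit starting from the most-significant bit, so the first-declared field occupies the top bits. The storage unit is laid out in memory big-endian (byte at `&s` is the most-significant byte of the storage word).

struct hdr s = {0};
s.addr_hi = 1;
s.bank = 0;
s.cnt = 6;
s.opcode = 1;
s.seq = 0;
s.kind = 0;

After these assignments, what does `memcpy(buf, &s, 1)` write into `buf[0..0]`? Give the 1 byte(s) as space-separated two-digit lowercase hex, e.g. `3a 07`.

b4

addr_hi:1 = 1 → 0x1 << 7 → word 0x80
bank:1 = 0 → 0x0 << 6 → word 0x80
cnt:3 = 6 → 0x6 << 3 → word 0xb0
opcode:1 = 1 → 0x1 << 2 → word 0xb4
seq:1 = 0 → 0x0 << 1 → word 0xb4
kind:1 = 0 → 0x0 << 0 → word 0xb4
word = 0xb4 → big-endian bytes:
  [0]=0xb4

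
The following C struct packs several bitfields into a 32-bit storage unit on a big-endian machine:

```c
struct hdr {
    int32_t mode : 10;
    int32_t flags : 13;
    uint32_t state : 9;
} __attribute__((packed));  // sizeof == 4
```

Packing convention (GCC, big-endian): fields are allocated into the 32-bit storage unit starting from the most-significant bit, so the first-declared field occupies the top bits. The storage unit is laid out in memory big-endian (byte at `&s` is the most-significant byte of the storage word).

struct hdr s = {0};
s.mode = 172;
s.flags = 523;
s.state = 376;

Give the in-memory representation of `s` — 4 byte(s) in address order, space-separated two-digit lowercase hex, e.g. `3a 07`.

[22+:10] mode=172 & 0x3ff = 0xac; word=0x2b000000
[9+:13] flags=523 & 0x1fff = 0x20b; word=0x2b041600
[0+:9] state=376 & 0x1ff = 0x178; word=0x2b041778
word = 0x2b041778 → big-endian bytes:
  [0]=0x2b  [1]=0x04  [2]=0x17  [3]=0x78

2b 04 17 78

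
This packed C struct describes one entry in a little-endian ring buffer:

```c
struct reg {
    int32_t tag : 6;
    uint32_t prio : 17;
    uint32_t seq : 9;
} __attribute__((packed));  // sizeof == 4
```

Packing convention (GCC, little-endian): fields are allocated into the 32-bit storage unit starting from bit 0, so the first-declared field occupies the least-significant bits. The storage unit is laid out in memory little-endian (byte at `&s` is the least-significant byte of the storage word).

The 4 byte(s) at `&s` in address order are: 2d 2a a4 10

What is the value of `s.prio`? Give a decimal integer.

37032

[0]=0x2d [1]=0x2a [2]=0xa4 [3]=0x10 (little-endian) → word 0x10a42a2d
tag [0+:6] = (word>>0) & 0x3f = 45
prio [6+:17] = (word>>6) & 0x1ffff = 37032  ←
seq [23+:9] = (word>>23) & 0x1ff = 33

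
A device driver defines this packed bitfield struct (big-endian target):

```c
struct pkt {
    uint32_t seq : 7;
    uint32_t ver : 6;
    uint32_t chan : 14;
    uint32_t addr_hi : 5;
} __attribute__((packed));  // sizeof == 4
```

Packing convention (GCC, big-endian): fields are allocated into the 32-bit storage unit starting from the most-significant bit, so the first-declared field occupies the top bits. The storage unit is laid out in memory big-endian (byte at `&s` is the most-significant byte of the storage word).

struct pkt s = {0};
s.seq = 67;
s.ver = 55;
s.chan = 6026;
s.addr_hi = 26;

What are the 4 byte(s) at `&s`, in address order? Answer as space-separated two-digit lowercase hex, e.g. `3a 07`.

seq:7 = 67 → 0x43 << 25 → word 0x86000000
ver:6 = 55 → 0x37 << 19 → word 0x87b80000
chan:14 = 6026 → 0x178a << 5 → word 0x87baf140
addr_hi:5 = 26 → 0x1a << 0 → word 0x87baf15a
word = 0x87baf15a → big-endian bytes:
  [0]=0x87  [1]=0xba  [2]=0xf1  [3]=0x5a

87 ba f1 5a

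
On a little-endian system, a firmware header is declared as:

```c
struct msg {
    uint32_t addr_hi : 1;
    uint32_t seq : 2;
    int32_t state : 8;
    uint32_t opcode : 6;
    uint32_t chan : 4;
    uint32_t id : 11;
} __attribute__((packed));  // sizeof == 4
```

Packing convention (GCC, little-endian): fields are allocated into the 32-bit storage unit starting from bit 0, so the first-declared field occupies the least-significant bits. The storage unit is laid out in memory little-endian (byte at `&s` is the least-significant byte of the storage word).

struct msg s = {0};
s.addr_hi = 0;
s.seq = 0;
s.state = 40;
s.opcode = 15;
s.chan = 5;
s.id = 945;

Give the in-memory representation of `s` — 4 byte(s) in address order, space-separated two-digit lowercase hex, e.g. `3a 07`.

[0+:1] addr_hi=0 & 0x1 = 0x0; word=0x00000000
[1+:2] seq=0 & 0x3 = 0x0; word=0x00000000
[3+:8] state=40 & 0xff = 0x28; word=0x00000140
[11+:6] opcode=15 & 0x3f = 0xf; word=0x00007940
[17+:4] chan=5 & 0xf = 0x5; word=0x000a7940
[21+:11] id=945 & 0x7ff = 0x3b1; word=0x762a7940
word = 0x762a7940 → little-endian bytes:
  [0]=0x40  [1]=0x79  [2]=0x2a  [3]=0x76

40 79 2a 76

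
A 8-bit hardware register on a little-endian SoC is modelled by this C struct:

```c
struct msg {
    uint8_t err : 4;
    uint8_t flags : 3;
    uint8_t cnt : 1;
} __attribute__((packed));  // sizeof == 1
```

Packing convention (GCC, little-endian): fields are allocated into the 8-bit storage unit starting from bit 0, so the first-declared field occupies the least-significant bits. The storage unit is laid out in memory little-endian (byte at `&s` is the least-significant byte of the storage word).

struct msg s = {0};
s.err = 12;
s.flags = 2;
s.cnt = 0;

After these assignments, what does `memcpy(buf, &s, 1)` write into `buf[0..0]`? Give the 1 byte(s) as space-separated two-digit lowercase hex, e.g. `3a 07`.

2c

[0+:4] err=12 & 0xf = 0xc; word=0x0c
[4+:3] flags=2 & 0x7 = 0x2; word=0x2c
[7+:1] cnt=0 & 0x1 = 0x0; word=0x2c
word = 0x2c → little-endian bytes:
  [0]=0x2c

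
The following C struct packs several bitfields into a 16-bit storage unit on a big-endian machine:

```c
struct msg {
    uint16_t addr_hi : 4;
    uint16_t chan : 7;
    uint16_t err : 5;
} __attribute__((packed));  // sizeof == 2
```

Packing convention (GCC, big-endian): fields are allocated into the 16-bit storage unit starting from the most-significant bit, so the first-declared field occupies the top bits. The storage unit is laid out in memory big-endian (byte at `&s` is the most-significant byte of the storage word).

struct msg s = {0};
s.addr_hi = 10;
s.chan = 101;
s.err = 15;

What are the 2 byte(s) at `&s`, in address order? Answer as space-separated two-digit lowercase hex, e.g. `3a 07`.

ac af

addr_hi:4 = 10 → 0xa << 12 → word 0xa000
chan:7 = 101 → 0x65 << 5 → word 0xaca0
err:5 = 15 → 0xf << 0 → word 0xacaf
word = 0xacaf → big-endian bytes:
  [0]=0xac  [1]=0xaf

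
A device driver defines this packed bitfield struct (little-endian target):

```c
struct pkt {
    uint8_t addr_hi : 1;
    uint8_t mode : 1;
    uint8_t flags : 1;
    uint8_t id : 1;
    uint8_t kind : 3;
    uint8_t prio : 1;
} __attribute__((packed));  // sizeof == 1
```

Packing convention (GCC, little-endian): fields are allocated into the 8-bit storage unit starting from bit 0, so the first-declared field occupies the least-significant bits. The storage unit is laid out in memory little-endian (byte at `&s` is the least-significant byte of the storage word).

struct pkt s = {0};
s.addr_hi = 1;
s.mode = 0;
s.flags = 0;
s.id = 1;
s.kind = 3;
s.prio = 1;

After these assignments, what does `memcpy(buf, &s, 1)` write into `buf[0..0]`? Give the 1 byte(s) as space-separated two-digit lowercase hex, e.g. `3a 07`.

addr_hi (1b) val=1 bits=0x1 at bit 0: 0x01
mode (1b) val=0 bits=0x0 at bit 1: 0x01
flags (1b) val=0 bits=0x0 at bit 2: 0x01
id (1b) val=1 bits=0x1 at bit 3: 0x09
kind (3b) val=3 bits=0x3 at bit 4: 0x39
prio (1b) val=1 bits=0x1 at bit 7: 0xb9
word = 0xb9 → little-endian bytes:
  [0]=0xb9

b9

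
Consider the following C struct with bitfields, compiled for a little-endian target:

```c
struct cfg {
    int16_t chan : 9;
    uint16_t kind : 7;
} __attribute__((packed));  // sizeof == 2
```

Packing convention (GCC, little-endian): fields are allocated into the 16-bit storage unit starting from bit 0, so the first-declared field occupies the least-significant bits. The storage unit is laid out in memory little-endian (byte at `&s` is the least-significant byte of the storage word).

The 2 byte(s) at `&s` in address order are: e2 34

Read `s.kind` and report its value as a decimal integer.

[0]=0xe2 [1]=0x34 (little-endian) → word 0x34e2
chan [0+:9] = (word>>0) & 0x1ff = 226
kind [9+:7] = (word>>9) & 0x7f = 26  ←

26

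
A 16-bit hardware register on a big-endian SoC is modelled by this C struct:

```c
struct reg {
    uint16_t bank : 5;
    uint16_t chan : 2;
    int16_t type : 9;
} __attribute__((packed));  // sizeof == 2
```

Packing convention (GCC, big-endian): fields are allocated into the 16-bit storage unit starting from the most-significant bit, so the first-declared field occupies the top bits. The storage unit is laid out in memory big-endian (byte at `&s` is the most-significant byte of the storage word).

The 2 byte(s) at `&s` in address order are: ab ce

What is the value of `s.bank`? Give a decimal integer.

21

[0]=0xab [1]=0xce (big-endian) → word 0xabce
bank [11+:5] = (word>>11) & 0x1f = 21  ←
chan [9+:2] = (word>>9) & 0x3 = 1
type [0+:9] = (word>>0) & 0x1ff = 462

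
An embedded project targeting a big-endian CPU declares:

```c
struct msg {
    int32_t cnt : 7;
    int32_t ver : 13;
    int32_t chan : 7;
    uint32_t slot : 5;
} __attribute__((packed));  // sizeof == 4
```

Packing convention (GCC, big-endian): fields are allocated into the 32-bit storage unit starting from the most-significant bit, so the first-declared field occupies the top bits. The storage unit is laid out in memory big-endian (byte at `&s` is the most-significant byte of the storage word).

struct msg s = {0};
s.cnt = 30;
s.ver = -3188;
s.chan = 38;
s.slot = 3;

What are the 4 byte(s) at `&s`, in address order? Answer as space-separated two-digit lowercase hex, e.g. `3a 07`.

cnt:7 = 30 → 0x1e << 25 → word 0x3c000000
ver:13 = -3188 → 0x138c << 12 → word 0x3d38c000
chan:7 = 38 → 0x26 << 5 → word 0x3d38c4c0
slot:5 = 3 → 0x3 << 0 → word 0x3d38c4c3
word = 0x3d38c4c3 → big-endian bytes:
  [0]=0x3d  [1]=0x38  [2]=0xc4  [3]=0xc3

3d 38 c4 c3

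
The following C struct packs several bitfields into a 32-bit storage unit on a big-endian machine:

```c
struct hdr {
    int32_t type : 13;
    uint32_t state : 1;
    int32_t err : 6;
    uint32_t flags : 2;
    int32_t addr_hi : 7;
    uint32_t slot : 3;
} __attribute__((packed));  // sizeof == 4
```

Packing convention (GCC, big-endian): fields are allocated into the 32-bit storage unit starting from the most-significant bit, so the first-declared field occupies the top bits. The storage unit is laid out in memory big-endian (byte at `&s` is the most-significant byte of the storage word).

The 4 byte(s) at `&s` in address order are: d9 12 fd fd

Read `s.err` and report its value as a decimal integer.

-17

[0]=0xd9 [1]=0x12 [2]=0xfd [3]=0xfd (big-endian) → word 0xd912fdfd
type [19+:13] = (word>>19) & 0x1fff = 6946
state [18+:1] = (word>>18) & 0x1 = 0
err [12+:6] = (word>>12) & 0x3f = 47  ←
flags [10+:2] = (word>>10) & 0x3 = 3
addr_hi [3+:7] = (word>>3) & 0x7f = 63
slot [0+:3] = (word>>0) & 0x7 = 5
err signed 6b, MSB=1: 47 - 64 = -17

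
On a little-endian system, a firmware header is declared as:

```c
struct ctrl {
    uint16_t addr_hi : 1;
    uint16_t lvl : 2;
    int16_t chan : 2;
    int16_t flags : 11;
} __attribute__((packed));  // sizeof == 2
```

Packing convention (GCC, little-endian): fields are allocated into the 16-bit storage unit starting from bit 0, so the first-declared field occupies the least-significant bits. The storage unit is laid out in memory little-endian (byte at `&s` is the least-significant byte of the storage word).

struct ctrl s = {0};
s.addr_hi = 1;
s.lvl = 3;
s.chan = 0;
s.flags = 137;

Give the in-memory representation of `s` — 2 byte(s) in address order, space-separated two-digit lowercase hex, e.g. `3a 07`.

27 11

[0+:1] addr_hi=1 & 0x1 = 0x1; word=0x0001
[1+:2] lvl=3 & 0x3 = 0x3; word=0x0007
[3+:2] chan=0 & 0x3 = 0x0; word=0x0007
[5+:11] flags=137 & 0x7ff = 0x89; word=0x1127
word = 0x1127 → little-endian bytes:
  [0]=0x27  [1]=0x11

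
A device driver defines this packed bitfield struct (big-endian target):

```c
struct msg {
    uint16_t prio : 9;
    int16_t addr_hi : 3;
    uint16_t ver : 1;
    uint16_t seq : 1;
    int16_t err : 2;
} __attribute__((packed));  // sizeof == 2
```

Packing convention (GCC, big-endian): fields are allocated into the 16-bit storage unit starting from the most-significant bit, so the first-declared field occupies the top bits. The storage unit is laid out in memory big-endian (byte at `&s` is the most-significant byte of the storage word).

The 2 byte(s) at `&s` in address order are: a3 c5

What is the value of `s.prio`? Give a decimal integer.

[0]=0xa3 [1]=0xc5 (big-endian) → word 0xa3c5
prio:9 @ bit 7 → (0xa3c5>>7)&0x1ff = 0x147  ←
addr_hi:3 @ bit 4 → (0xa3c5>>4)&0x7 = 0x4
ver:1 @ bit 3 → (0xa3c5>>3)&0x1 = 0x0
seq:1 @ bit 2 → (0xa3c5>>2)&0x1 = 0x1
err:2 @ bit 0 → (0xa3c5>>0)&0x3 = 0x1

327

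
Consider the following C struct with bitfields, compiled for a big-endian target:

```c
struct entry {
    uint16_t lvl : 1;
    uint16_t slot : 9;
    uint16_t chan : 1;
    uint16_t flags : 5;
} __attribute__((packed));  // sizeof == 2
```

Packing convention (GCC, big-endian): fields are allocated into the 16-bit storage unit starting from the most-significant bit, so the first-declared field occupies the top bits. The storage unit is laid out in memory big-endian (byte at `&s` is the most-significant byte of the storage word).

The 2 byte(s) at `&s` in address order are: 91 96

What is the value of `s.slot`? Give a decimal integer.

70

[0]=0x91 [1]=0x96 (big-endian) → word 0x9196
lvl:1 @ bit 15 → (0x9196>>15)&0x1 = 0x1
slot:9 @ bit 6 → (0x9196>>6)&0x1ff = 0x46  ←
chan:1 @ bit 5 → (0x9196>>5)&0x1 = 0x0
flags:5 @ bit 0 → (0x9196>>0)&0x1f = 0x16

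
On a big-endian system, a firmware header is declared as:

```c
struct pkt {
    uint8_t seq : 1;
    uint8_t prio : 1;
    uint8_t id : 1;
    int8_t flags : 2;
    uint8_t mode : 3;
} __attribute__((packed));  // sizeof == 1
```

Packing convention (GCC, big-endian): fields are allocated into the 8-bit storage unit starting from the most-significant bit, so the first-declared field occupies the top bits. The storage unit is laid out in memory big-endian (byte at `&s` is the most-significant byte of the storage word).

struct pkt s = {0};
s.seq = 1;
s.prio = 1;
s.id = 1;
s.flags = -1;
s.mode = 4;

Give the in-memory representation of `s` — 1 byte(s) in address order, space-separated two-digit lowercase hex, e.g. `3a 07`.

fc

[7+:1] seq=1 & 0x1 = 0x1; word=0x80
[6+:1] prio=1 & 0x1 = 0x1; word=0xc0
[5+:1] id=1 & 0x1 = 0x1; word=0xe0
[3+:2] flags=-1 & 0x3 = 0x3; word=0xf8
[0+:3] mode=4 & 0x7 = 0x4; word=0xfc
word = 0xfc → big-endian bytes:
  [0]=0xfc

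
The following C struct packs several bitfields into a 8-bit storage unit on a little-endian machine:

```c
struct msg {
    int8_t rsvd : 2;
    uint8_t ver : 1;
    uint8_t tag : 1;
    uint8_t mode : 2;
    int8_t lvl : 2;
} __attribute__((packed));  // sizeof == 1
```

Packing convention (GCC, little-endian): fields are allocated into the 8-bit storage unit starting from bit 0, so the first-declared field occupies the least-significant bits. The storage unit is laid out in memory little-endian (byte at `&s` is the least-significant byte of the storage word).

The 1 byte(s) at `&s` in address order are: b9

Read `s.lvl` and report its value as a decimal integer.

-2

[0]=0xb9 (little-endian) → word 0xb9
rsvd [0+:2] = (word>>0) & 0x3 = 1
ver [2+:1] = (word>>2) & 0x1 = 0
tag [3+:1] = (word>>3) & 0x1 = 1
mode [4+:2] = (word>>4) & 0x3 = 3
lvl [6+:2] = (word>>6) & 0x3 = 2  ←
lvl signed 2b, MSB=1: 2 - 4 = -2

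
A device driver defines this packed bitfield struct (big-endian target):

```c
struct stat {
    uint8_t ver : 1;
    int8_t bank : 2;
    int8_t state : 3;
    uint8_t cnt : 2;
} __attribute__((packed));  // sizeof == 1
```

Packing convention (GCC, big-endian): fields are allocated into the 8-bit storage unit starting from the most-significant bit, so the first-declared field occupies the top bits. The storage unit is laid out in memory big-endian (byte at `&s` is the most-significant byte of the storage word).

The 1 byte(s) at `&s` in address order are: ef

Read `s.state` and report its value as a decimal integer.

3

[0]=0xef (big-endian) → word 0xef
ver [7+:1] = (word>>7) & 0x1 = 1
bank [5+:2] = (word>>5) & 0x3 = 3
state [2+:3] = (word>>2) & 0x7 = 3  ←
cnt [0+:2] = (word>>0) & 0x3 = 3
state signed 3b, MSB=0: value = 3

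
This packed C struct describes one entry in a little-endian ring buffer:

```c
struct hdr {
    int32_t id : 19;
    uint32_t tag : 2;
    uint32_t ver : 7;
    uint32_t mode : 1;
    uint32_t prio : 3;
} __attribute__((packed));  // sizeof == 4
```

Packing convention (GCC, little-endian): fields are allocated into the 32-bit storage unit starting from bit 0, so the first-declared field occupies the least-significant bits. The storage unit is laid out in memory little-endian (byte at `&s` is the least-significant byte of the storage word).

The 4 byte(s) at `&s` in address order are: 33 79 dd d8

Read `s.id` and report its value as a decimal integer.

-165581

[0]=0x33 [1]=0x79 [2]=0xdd [3]=0xd8 (little-endian) → word 0xd8dd7933
id [0+:19] = (word>>0) & 0x7ffff = 358707  ←
tag [19+:2] = (word>>19) & 0x3 = 3
ver [21+:7] = (word>>21) & 0x7f = 70
mode [28+:1] = (word>>28) & 0x1 = 1
prio [29+:3] = (word>>29) & 0x7 = 6
id signed 19b, MSB=1: 358707 - 524288 = -165581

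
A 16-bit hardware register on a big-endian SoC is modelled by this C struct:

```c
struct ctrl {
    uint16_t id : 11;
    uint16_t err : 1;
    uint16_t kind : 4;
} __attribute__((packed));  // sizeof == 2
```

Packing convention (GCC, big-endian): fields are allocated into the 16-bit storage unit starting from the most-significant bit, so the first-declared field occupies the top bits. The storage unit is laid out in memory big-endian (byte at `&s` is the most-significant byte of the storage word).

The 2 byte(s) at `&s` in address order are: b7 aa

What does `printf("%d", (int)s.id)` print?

[0]=0xb7 [1]=0xaa (big-endian) → word 0xb7aa
id [5+:11] = (word>>5) & 0x7ff = 1469  ←
err [4+:1] = (word>>4) & 0x1 = 0
kind [0+:4] = (word>>0) & 0xf = 10

1469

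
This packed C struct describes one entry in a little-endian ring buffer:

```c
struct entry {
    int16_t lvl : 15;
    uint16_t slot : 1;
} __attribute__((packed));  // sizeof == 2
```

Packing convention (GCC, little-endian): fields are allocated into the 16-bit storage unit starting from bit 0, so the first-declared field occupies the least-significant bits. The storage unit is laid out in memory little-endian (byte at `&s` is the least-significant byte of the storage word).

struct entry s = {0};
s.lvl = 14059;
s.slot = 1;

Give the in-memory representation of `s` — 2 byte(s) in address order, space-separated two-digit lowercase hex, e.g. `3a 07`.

eb b6

lvl:15 = 14059 → 0x36eb << 0 → word 0x36eb
slot:1 = 1 → 0x1 << 15 → word 0xb6eb
word = 0xb6eb → little-endian bytes:
  [0]=0xeb  [1]=0xb6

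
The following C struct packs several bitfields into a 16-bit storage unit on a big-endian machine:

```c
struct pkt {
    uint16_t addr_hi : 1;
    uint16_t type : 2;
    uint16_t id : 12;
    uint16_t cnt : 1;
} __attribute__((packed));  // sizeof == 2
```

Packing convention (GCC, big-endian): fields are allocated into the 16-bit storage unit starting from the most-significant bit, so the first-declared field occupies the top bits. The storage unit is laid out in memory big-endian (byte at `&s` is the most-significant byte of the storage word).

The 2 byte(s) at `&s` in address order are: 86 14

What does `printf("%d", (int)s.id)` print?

778

[0]=0x86 [1]=0x14 (big-endian) → word 0x8614
addr_hi [15+:1] = (word>>15) & 0x1 = 1
type [13+:2] = (word>>13) & 0x3 = 0
id [1+:12] = (word>>1) & 0xfff = 778  ←
cnt [0+:1] = (word>>0) & 0x1 = 0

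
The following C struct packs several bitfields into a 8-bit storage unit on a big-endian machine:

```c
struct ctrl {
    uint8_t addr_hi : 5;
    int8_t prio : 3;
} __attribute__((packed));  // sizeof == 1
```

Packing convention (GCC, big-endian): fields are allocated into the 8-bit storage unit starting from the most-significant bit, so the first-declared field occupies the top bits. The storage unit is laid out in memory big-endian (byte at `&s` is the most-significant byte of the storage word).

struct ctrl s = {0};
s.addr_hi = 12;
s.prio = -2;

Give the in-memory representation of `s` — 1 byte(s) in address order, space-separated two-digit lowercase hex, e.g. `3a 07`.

[3+:5] addr_hi=12 & 0x1f = 0xc; word=0x60
[0+:3] prio=-2 & 0x7 = 0x6; word=0x66
word = 0x66 → big-endian bytes:
  [0]=0x66

66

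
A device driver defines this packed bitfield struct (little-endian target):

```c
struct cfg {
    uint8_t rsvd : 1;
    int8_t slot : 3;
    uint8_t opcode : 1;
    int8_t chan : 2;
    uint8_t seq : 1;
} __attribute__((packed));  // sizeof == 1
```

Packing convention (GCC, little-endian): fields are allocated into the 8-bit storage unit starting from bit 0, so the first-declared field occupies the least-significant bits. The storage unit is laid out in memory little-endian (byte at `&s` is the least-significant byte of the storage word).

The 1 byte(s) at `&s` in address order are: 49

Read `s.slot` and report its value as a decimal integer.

[0]=0x49 (little-endian) → word 0x49
rsvd [0+:1] = (word>>0) & 0x1 = 1
slot [1+:3] = (word>>1) & 0x7 = 4  ←
opcode [4+:1] = (word>>4) & 0x1 = 0
chan [5+:2] = (word>>5) & 0x3 = 2
seq [7+:1] = (word>>7) & 0x1 = 0
slot signed 3b, MSB=1: 4 - 8 = -4

-4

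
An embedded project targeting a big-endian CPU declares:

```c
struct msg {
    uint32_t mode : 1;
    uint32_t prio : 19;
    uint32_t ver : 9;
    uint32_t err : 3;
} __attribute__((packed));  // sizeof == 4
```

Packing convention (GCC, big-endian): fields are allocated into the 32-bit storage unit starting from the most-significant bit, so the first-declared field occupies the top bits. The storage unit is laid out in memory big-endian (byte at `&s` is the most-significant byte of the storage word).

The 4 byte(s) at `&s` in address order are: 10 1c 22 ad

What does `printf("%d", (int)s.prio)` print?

[0]=0x10 [1]=0x1c [2]=0x22 [3]=0xad (big-endian) → word 0x101c22ad
mode:1 @ bit 31 → (0x101c22ad>>31)&0x1 = 0x0
prio:19 @ bit 12 → (0x101c22ad>>12)&0x7ffff = 0x101c2  ←
ver:9 @ bit 3 → (0x101c22ad>>3)&0x1ff = 0x55
err:3 @ bit 0 → (0x101c22ad>>0)&0x7 = 0x5

65986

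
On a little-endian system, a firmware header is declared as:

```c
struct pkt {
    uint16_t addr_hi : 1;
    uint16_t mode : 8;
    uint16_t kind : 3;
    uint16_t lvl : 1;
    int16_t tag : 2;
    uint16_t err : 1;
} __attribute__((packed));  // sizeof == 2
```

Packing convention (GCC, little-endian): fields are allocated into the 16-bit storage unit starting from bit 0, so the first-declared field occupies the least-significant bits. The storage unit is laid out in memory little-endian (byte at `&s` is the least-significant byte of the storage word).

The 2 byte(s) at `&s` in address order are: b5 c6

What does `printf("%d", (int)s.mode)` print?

90

[0]=0xb5 [1]=0xc6 (little-endian) → word 0xc6b5
addr_hi [0+:1] = (word>>0) & 0x1 = 1
mode [1+:8] = (word>>1) & 0xff = 90  ←
kind [9+:3] = (word>>9) & 0x7 = 3
lvl [12+:1] = (word>>12) & 0x1 = 0
tag [13+:2] = (word>>13) & 0x3 = 2
err [15+:1] = (word>>15) & 0x1 = 1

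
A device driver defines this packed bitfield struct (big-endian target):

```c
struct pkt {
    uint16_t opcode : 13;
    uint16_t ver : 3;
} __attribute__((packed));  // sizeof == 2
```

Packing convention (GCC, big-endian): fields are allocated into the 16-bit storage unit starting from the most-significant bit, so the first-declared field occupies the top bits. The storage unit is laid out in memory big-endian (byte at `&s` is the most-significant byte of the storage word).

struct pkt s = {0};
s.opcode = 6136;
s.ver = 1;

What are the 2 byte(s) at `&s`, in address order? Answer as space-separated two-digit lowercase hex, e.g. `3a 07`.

bf c1

opcode:13 = 6136 → 0x17f8 << 3 → word 0xbfc0
ver:3 = 1 → 0x1 << 0 → word 0xbfc1
word = 0xbfc1 → big-endian bytes:
  [0]=0xbf  [1]=0xc1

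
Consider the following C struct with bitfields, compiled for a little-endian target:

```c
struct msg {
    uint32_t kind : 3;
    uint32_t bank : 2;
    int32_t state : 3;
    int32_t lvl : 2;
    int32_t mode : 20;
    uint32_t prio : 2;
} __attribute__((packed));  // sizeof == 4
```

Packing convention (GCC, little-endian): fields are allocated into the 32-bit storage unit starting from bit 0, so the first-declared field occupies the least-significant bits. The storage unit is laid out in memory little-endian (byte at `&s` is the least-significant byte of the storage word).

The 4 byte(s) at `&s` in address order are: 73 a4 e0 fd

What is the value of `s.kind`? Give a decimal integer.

[0]=0x73 [1]=0xa4 [2]=0xe0 [3]=0xfd (little-endian) → word 0xfde0a473
kind [0+:3] = (word>>0) & 0x7 = 3  ←
bank [3+:2] = (word>>3) & 0x3 = 2
state [5+:3] = (word>>5) & 0x7 = 3
lvl [8+:2] = (word>>8) & 0x3 = 0
mode [10+:20] = (word>>10) & 0xfffff = 1013801
prio [30+:2] = (word>>30) & 0x3 = 3

3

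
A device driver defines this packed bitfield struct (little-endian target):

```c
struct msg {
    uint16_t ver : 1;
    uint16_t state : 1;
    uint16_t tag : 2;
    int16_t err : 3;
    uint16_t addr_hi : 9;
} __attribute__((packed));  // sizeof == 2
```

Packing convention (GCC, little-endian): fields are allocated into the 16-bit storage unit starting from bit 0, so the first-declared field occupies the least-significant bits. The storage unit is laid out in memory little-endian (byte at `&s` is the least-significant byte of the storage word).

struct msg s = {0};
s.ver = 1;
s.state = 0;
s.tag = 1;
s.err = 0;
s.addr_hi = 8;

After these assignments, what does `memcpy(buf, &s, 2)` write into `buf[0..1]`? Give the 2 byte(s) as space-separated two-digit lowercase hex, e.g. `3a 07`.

05 04

[0+:1] ver=1 & 0x1 = 0x1; word=0x0001
[1+:1] state=0 & 0x1 = 0x0; word=0x0001
[2+:2] tag=1 & 0x3 = 0x1; word=0x0005
[4+:3] err=0 & 0x7 = 0x0; word=0x0005
[7+:9] addr_hi=8 & 0x1ff = 0x8; word=0x0405
word = 0x0405 → little-endian bytes:
  [0]=0x05  [1]=0x04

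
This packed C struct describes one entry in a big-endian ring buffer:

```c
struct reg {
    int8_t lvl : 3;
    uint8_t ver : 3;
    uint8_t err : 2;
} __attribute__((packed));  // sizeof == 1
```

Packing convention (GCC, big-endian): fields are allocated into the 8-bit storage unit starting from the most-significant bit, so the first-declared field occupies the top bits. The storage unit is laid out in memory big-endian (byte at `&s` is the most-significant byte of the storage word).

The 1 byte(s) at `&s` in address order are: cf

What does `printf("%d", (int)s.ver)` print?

[0]=0xcf (big-endian) → word 0xcf
lvl [5+:3] = (word>>5) & 0x7 = 6
ver [2+:3] = (word>>2) & 0x7 = 3  ←
err [0+:2] = (word>>0) & 0x3 = 3

3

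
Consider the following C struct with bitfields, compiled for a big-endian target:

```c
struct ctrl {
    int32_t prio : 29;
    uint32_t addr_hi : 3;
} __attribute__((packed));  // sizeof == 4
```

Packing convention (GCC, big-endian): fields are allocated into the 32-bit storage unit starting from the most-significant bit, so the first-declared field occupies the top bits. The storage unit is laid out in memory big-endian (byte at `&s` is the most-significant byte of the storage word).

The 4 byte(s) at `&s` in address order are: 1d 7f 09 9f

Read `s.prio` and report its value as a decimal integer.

61858099

[0]=0x1d [1]=0x7f [2]=0x09 [3]=0x9f (big-endian) → word 0x1d7f099f
prio [3+:29] = (word>>3) & 0x1fffffff = 61858099  ←
addr_hi [0+:3] = (word>>0) & 0x7 = 7
prio signed 29b, MSB=0: value = 61858099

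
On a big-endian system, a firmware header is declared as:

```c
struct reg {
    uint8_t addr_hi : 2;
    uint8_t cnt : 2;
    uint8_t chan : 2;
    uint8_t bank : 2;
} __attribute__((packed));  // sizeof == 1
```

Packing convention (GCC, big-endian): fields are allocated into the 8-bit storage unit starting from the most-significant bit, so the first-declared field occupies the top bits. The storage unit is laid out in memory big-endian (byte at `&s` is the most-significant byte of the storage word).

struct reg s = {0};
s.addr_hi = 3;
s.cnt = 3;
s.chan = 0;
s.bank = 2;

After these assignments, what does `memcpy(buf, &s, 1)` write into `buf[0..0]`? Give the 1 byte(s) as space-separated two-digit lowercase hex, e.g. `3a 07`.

f2

[6+:2] addr_hi=3 & 0x3 = 0x3; word=0xc0
[4+:2] cnt=3 & 0x3 = 0x3; word=0xf0
[2+:2] chan=0 & 0x3 = 0x0; word=0xf0
[0+:2] bank=2 & 0x3 = 0x2; word=0xf2
word = 0xf2 → big-endian bytes:
  [0]=0xf2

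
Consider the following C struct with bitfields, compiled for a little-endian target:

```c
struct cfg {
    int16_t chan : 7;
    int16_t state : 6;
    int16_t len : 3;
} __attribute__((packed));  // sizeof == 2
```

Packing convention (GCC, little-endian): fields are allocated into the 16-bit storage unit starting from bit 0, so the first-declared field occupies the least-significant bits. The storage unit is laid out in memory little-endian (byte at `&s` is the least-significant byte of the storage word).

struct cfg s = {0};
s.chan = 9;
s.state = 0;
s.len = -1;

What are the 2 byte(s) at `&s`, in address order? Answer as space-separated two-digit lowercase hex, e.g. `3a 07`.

09 e0

chan (7b) val=9 bits=0x9 at bit 0: 0x0009
state (6b) val=0 bits=0x0 at bit 7: 0x0009
len (3b) val=-1 bits=0x7 at bit 13: 0xe009
word = 0xe009 → little-endian bytes:
  [0]=0x09  [1]=0xe0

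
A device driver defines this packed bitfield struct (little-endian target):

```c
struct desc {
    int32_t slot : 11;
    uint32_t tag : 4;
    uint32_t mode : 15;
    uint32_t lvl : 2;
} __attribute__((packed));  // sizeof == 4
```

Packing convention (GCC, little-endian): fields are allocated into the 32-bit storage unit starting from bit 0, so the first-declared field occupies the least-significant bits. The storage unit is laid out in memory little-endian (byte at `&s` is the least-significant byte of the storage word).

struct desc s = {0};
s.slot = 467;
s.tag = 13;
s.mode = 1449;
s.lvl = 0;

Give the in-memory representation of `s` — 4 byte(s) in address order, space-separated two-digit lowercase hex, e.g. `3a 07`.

d3 e9 d4 02

slot (11b) val=467 bits=0x1d3 at bit 0: 0x000001d3
tag (4b) val=13 bits=0xd at bit 11: 0x000069d3
mode (15b) val=1449 bits=0x5a9 at bit 15: 0x02d4e9d3
lvl (2b) val=0 bits=0x0 at bit 30: 0x02d4e9d3
word = 0x02d4e9d3 → little-endian bytes:
  [0]=0xd3  [1]=0xe9  [2]=0xd4  [3]=0x02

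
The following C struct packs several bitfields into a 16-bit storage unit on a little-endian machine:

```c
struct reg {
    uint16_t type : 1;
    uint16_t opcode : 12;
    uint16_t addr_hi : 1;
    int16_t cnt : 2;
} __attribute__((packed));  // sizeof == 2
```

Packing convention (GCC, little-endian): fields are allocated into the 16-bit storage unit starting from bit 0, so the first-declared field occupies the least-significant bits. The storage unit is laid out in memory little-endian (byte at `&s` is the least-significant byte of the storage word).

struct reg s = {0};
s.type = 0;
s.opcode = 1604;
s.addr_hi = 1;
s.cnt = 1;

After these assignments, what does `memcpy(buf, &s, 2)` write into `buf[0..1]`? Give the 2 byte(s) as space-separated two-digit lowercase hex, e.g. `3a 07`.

[0+:1] type=0 & 0x1 = 0x0; word=0x0000
[1+:12] opcode=1604 & 0xfff = 0x644; word=0x0c88
[13+:1] addr_hi=1 & 0x1 = 0x1; word=0x2c88
[14+:2] cnt=1 & 0x3 = 0x1; word=0x6c88
word = 0x6c88 → little-endian bytes:
  [0]=0x88  [1]=0x6c

88 6c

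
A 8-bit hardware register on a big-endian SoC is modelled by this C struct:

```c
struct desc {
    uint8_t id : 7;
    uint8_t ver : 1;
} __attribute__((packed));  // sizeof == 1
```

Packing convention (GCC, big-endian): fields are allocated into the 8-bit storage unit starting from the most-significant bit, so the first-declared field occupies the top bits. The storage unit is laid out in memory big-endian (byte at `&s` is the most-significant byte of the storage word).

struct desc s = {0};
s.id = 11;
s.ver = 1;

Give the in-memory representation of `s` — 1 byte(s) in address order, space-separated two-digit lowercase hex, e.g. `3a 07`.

17

id:7 = 11 → 0xb << 1 → word 0x16
ver:1 = 1 → 0x1 << 0 → word 0x17
word = 0x17 → big-endian bytes:
  [0]=0x17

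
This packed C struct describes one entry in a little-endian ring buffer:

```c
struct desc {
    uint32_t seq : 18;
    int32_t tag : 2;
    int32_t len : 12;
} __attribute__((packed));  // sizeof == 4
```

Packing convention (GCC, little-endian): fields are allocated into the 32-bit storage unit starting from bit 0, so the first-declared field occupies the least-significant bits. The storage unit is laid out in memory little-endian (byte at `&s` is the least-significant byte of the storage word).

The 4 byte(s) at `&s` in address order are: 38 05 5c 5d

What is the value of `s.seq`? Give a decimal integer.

1336

[0]=0x38 [1]=0x05 [2]=0x5c [3]=0x5d (little-endian) → word 0x5d5c0538
seq [0+:18] = (word>>0) & 0x3ffff = 1336  ←
tag [18+:2] = (word>>18) & 0x3 = 3
len [20+:12] = (word>>20) & 0xfff = 1493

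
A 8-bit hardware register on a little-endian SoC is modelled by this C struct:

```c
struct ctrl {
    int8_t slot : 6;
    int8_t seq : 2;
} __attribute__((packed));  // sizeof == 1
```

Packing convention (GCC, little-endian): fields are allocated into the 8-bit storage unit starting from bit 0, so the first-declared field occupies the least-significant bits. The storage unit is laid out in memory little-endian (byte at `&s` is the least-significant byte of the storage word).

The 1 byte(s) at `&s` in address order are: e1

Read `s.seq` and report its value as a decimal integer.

[0]=0xe1 (little-endian) → word 0xe1
slot:6 @ bit 0 → (0xe1>>0)&0x3f = 0x21
seq:2 @ bit 6 → (0xe1>>6)&0x3 = 0x3  ←
seq signed 2b, MSB=1: 3 - 4 = -1

-1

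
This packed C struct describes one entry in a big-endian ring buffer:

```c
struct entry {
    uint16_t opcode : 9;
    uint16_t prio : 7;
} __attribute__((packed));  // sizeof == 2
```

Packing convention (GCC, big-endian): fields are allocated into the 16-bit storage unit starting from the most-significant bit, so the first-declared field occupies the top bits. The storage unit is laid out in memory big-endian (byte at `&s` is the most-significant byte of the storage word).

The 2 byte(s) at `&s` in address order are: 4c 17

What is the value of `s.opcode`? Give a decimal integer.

152

[0]=0x4c [1]=0x17 (big-endian) → word 0x4c17
opcode:9 @ bit 7 → (0x4c17>>7)&0x1ff = 0x98  ←
prio:7 @ bit 0 → (0x4c17>>0)&0x7f = 0x17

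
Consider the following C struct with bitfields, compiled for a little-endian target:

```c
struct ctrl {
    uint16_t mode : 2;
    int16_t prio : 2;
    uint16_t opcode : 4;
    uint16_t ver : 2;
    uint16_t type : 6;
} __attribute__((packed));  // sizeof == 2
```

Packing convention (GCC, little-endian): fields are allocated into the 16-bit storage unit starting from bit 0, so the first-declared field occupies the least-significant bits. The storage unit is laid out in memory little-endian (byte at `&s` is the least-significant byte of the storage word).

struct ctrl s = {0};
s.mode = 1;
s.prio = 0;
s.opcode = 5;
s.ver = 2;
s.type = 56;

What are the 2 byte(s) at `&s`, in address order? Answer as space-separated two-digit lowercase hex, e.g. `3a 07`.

mode:2 = 1 → 0x1 << 0 → word 0x0001
prio:2 = 0 → 0x0 << 2 → word 0x0001
opcode:4 = 5 → 0x5 << 4 → word 0x0051
ver:2 = 2 → 0x2 << 8 → word 0x0251
type:6 = 56 → 0x38 << 10 → word 0xe251
word = 0xe251 → little-endian bytes:
  [0]=0x51  [1]=0xe2

51 e2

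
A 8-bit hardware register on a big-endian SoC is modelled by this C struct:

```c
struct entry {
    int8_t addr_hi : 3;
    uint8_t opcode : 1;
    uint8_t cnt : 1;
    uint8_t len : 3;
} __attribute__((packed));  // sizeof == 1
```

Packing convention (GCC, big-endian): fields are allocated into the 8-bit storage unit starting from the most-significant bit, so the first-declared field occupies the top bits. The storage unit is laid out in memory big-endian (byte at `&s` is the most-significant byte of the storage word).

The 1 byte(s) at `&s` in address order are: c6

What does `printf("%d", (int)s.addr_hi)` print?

[0]=0xc6 (big-endian) → word 0xc6
addr_hi [5+:3] = (word>>5) & 0x7 = 6  ←
opcode [4+:1] = (word>>4) & 0x1 = 0
cnt [3+:1] = (word>>3) & 0x1 = 0
len [0+:3] = (word>>0) & 0x7 = 6
addr_hi signed 3b, MSB=1: 6 - 8 = -2

-2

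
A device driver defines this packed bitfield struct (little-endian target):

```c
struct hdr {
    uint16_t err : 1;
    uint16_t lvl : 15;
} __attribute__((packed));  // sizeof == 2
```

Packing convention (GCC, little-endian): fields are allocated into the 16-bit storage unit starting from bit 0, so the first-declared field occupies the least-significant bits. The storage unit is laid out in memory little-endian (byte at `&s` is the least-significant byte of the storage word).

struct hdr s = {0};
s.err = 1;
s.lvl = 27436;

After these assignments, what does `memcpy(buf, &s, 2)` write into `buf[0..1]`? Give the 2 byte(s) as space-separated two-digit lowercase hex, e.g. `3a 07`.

[0+:1] err=1 & 0x1 = 0x1; word=0x0001
[1+:15] lvl=27436 & 0x7fff = 0x6b2c; word=0xd659
word = 0xd659 → little-endian bytes:
  [0]=0x59  [1]=0xd6

59 d6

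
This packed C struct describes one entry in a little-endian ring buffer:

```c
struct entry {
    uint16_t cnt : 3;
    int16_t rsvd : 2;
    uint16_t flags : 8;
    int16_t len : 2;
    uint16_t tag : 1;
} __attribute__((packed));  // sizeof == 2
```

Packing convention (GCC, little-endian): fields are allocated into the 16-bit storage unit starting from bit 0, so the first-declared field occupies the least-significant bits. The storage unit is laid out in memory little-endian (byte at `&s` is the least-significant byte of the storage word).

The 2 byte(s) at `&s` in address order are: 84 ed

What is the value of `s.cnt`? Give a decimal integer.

[0]=0x84 [1]=0xed (little-endian) → word 0xed84
cnt [0+:3] = (word>>0) & 0x7 = 4  ←
rsvd [3+:2] = (word>>3) & 0x3 = 0
flags [5+:8] = (word>>5) & 0xff = 108
len [13+:2] = (word>>13) & 0x3 = 3
tag [15+:1] = (word>>15) & 0x1 = 1

4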